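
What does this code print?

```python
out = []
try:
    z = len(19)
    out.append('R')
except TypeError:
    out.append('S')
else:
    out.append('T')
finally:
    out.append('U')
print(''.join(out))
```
SU

Exception: except runs, else skipped, finally runs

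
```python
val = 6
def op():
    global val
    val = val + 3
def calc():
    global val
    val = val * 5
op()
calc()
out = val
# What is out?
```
45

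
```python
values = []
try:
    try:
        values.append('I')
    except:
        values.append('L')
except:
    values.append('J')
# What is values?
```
['I']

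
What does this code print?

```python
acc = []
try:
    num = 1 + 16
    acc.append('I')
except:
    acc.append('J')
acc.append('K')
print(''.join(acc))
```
IK

No exception, try block completes normally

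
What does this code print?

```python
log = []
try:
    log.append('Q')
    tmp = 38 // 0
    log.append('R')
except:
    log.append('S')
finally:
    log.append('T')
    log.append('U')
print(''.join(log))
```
QSTU

Code before exception runs, then except, then all of finally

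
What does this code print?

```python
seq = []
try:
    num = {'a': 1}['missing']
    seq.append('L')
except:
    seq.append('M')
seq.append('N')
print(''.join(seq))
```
MN

Exception raised in try, caught by bare except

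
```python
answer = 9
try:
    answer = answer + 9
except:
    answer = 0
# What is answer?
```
18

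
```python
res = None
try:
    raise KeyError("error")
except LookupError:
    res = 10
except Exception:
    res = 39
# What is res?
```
10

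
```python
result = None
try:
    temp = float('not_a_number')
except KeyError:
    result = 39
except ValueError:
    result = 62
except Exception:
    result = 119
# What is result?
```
62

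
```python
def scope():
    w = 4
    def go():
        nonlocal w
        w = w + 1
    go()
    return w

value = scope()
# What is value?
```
5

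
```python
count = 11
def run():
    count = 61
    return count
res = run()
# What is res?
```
61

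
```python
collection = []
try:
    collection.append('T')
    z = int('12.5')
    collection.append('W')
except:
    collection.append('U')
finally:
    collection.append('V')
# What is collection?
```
['T', 'U', 'V']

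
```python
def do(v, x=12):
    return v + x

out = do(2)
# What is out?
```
14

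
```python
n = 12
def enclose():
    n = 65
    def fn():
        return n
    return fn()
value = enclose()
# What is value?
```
65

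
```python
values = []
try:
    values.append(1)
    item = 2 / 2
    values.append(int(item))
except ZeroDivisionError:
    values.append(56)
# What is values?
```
[1, 1]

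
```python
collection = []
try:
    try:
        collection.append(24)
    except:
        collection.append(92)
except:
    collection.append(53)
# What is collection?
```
[24]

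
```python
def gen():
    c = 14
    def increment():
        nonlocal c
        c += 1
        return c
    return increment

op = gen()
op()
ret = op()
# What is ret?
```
16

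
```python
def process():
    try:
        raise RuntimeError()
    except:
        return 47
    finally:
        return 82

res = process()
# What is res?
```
82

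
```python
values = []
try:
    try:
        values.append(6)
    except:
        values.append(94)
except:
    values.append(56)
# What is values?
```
[6]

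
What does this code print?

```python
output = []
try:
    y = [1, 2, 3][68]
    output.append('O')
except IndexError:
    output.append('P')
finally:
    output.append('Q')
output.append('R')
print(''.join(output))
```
PQR

finally always runs, even after exception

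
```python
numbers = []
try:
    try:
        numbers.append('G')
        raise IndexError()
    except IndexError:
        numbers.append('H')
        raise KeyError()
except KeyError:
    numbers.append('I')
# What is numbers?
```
['G', 'H', 'I']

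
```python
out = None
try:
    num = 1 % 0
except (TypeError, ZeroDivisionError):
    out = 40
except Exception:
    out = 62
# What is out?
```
40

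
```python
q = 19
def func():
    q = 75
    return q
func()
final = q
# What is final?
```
19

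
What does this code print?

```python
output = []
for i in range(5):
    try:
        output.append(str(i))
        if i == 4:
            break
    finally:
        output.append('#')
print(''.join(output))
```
0#1#2#3#4#

finally runs even when breaking out of loop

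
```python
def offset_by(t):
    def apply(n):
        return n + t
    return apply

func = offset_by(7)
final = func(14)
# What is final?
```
21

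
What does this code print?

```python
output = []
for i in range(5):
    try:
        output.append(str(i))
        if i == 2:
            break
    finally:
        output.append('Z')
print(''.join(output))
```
0Z1Z2Z

finally runs even when breaking out of loop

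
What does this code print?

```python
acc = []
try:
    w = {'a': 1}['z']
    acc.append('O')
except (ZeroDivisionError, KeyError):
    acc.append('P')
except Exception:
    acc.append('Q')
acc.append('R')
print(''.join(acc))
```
PR

KeyError matches tuple containing it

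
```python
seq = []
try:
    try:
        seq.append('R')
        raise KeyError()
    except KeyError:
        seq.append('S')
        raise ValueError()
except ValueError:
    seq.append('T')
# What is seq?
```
['R', 'S', 'T']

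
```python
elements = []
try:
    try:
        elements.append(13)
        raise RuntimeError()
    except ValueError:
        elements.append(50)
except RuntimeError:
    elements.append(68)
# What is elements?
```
[13, 68]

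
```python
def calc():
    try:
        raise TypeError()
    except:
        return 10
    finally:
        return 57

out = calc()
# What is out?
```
57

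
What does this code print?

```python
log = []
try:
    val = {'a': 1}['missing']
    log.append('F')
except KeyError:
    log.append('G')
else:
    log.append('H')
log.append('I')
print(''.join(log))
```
GI

else block skipped when exception is caught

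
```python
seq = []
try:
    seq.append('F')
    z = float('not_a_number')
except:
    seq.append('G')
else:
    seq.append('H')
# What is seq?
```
['F', 'G']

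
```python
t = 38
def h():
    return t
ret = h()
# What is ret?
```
38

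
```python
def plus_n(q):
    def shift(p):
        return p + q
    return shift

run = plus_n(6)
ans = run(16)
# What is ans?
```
22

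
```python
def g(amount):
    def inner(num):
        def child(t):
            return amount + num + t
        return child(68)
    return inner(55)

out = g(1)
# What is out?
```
124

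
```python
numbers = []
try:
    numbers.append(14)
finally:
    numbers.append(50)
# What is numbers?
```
[14, 50]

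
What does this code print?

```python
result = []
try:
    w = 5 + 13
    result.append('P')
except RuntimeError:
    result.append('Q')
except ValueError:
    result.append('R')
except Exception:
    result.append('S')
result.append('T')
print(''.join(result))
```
PT

No exception, try block completes normally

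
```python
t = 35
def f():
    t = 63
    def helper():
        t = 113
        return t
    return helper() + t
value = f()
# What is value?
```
176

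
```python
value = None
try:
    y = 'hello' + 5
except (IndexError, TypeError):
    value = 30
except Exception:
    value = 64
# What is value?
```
30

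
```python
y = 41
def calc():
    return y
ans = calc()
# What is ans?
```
41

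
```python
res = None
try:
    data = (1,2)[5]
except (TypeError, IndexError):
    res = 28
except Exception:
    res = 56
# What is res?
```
28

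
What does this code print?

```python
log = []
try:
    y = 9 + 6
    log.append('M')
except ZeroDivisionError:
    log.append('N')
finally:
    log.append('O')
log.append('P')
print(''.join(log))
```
MOP

finally runs after normal execution too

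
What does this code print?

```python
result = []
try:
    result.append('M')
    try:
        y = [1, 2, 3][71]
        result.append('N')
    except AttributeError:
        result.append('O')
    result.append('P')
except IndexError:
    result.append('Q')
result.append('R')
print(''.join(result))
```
MQR

Inner handler doesn't match, propagates to outer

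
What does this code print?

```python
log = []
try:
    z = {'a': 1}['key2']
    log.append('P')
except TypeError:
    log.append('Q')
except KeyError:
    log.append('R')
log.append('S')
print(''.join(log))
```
RS

KeyError is caught by its specific handler, not TypeError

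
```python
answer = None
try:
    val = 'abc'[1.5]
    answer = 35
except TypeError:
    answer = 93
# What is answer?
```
93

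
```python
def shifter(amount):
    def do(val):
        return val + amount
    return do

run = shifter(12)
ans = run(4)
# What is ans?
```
16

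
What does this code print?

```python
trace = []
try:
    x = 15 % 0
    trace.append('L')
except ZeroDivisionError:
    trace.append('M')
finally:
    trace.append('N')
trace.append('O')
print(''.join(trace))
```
MNO

finally always runs, even after exception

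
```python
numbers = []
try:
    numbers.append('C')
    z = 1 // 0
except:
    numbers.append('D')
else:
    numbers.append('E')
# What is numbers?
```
['C', 'D']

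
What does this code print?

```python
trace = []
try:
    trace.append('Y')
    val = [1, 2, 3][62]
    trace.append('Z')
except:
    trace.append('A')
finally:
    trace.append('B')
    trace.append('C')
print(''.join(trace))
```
YABC

Code before exception runs, then except, then all of finally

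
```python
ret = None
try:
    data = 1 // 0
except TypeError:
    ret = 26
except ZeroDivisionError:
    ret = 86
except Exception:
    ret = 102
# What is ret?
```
86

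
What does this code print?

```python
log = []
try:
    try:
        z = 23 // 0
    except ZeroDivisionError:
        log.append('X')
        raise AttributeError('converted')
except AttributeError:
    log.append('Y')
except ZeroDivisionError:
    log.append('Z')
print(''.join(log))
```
XY

New AttributeError raised, caught by outer AttributeError handler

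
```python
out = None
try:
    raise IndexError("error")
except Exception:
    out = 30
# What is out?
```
30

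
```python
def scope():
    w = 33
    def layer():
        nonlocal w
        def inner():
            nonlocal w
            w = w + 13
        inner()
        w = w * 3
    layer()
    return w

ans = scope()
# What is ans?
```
138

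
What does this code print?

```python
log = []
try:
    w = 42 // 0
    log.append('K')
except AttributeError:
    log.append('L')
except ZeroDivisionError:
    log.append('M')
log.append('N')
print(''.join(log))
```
MN

ZeroDivisionError is caught by its specific handler, not AttributeError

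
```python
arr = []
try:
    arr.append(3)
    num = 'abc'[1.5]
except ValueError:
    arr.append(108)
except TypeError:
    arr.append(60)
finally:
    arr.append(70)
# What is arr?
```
[3, 60, 70]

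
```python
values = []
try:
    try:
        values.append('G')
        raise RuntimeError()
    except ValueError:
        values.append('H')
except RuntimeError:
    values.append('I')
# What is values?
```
['G', 'I']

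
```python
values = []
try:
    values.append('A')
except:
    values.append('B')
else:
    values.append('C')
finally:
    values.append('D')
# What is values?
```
['A', 'C', 'D']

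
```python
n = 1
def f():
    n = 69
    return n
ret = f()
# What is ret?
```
69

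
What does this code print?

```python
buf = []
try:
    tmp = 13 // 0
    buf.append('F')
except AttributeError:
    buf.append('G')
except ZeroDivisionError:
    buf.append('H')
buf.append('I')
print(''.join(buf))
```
HI

ZeroDivisionError is caught by its specific handler, not AttributeError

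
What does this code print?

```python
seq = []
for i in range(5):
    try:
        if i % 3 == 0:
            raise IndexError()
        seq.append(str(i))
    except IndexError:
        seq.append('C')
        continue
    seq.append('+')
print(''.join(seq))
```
C1+2+C4+

continue in except skips rest of loop body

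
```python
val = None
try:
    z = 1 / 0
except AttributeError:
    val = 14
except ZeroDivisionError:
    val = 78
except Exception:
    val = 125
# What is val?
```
78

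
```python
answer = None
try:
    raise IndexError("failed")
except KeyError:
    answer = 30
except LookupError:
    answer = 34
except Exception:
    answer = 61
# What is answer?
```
34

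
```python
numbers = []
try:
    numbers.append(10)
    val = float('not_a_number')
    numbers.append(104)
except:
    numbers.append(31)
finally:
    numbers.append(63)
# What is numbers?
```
[10, 31, 63]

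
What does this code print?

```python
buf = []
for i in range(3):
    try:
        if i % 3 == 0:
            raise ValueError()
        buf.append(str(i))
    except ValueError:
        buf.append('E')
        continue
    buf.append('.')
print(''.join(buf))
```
E1.2.

continue in except skips rest of loop body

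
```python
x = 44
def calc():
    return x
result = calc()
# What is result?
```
44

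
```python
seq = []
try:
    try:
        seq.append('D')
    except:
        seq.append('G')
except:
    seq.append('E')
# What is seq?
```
['D']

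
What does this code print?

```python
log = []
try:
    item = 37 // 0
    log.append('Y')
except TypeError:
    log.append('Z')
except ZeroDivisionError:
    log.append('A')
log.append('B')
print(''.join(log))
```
AB

ZeroDivisionError is caught by its specific handler, not TypeError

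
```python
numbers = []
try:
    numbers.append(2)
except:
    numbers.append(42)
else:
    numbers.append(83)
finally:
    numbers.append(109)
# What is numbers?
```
[2, 83, 109]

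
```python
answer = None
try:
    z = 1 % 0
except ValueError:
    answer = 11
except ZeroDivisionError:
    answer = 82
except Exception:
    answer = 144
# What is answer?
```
82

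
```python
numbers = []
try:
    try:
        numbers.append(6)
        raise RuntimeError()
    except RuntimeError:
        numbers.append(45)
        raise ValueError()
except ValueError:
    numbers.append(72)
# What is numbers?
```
[6, 45, 72]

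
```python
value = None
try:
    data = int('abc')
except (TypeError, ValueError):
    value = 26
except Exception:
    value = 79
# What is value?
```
26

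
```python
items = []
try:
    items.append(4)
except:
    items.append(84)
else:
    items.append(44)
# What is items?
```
[4, 44]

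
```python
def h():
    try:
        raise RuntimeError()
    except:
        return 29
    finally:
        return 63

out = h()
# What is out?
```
63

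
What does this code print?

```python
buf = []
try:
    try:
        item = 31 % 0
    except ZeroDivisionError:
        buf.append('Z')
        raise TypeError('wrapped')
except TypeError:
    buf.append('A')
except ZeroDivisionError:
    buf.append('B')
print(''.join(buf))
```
ZA

New TypeError raised, caught by outer TypeError handler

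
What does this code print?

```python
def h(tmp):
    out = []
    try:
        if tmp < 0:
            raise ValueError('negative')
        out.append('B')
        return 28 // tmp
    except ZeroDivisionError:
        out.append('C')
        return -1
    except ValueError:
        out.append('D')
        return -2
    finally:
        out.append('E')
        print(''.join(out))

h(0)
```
BCE

tmp=0 causes ZeroDivisionError, caught, finally prints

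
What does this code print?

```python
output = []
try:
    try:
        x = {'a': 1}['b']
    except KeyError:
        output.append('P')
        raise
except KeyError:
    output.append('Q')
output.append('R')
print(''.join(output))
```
PQR

raise without argument re-raises current exception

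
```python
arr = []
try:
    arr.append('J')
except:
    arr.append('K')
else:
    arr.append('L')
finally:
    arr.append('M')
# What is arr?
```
['J', 'L', 'M']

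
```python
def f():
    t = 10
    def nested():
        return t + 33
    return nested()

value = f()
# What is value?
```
43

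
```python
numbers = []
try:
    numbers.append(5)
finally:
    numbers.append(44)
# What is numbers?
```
[5, 44]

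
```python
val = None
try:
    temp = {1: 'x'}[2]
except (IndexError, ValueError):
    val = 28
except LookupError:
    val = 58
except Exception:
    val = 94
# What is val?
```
58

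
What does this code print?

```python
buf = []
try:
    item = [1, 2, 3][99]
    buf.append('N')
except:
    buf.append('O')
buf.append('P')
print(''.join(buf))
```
OP

Exception raised in try, caught by bare except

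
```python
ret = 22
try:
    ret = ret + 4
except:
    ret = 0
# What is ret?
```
26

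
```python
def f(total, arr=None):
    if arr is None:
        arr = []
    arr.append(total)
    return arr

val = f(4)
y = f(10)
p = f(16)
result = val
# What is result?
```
[4]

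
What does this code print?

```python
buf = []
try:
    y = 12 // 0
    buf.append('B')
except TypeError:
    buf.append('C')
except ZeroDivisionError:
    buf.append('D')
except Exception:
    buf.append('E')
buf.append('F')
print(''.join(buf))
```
DF

ZeroDivisionError matches before generic Exception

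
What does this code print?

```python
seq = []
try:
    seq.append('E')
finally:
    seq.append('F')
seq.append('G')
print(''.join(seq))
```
EFG

try/finally without except, no exception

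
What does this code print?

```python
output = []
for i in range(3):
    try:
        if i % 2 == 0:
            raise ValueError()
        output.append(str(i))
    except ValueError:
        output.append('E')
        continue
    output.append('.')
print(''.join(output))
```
E1.E

continue in except skips rest of loop body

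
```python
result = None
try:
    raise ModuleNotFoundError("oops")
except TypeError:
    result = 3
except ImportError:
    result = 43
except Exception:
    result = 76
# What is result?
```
43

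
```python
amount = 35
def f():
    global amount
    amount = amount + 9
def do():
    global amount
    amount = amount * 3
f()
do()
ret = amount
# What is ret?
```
132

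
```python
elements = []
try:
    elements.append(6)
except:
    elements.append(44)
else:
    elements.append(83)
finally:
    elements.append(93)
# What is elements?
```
[6, 83, 93]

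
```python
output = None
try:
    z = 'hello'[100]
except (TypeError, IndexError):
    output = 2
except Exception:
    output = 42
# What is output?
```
2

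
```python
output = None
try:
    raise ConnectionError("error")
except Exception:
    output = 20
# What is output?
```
20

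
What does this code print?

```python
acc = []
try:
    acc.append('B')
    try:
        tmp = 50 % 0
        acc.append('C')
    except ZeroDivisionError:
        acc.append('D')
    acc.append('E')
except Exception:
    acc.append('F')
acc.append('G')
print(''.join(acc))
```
BDEG

Inner exception caught by inner handler, outer continues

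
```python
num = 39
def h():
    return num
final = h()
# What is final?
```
39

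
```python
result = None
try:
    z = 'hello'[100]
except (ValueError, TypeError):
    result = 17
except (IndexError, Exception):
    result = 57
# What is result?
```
57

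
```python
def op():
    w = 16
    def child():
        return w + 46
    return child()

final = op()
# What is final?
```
62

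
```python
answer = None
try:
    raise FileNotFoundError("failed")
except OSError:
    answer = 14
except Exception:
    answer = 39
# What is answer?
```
14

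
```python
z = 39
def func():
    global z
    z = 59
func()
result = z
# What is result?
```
59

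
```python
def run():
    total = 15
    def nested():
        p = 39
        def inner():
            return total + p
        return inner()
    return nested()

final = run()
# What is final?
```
54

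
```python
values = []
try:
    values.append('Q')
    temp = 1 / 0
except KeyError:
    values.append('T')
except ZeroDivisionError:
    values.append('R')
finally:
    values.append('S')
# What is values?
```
['Q', 'R', 'S']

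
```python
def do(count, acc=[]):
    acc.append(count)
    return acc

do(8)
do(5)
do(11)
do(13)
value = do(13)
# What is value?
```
[8, 5, 11, 13, 13]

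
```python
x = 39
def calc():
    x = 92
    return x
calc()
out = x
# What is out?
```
39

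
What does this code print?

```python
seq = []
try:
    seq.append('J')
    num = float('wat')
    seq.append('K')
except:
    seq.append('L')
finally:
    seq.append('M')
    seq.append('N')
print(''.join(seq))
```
JLMN

Code before exception runs, then except, then all of finally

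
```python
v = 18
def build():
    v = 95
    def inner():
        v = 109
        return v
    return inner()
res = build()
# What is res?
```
109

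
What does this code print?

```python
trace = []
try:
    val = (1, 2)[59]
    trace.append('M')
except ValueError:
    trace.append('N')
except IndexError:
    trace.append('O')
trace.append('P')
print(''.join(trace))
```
OP

IndexError is caught by its specific handler, not ValueError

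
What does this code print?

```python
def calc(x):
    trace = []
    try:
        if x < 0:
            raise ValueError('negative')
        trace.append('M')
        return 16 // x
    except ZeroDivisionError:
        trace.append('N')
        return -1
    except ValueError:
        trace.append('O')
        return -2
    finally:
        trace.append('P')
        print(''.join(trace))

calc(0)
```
MNP

x=0 causes ZeroDivisionError, caught, finally prints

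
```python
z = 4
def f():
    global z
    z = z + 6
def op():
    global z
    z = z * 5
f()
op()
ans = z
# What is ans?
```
50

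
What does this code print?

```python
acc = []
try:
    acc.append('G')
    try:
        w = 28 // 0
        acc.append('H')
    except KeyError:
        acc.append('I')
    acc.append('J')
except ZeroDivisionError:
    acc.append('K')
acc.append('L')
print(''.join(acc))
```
GKL

Inner handler doesn't match, propagates to outer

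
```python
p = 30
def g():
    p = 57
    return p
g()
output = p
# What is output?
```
30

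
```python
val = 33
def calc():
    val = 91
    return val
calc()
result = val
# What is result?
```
33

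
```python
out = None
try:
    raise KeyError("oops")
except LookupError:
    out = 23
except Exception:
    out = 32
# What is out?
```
23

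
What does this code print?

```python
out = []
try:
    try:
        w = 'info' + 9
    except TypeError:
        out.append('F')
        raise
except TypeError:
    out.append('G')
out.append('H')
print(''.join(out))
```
FGH

raise without argument re-raises current exception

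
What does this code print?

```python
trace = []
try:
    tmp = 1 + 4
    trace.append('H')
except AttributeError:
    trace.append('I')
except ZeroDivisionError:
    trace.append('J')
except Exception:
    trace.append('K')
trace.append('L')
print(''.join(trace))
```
HL

No exception, try block completes normally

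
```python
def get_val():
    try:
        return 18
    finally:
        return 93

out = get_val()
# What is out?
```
93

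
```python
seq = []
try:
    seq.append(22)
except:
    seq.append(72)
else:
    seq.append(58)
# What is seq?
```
[22, 58]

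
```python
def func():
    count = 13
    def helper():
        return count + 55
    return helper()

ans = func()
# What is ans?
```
68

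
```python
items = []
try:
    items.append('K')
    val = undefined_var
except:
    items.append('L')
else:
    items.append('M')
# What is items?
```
['K', 'L']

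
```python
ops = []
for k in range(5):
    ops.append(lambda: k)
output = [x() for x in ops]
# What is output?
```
[4, 4, 4, 4, 4]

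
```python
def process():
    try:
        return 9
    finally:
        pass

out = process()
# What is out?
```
9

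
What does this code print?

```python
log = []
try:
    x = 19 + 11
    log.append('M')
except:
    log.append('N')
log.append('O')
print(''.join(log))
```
MO

No exception, try block completes normally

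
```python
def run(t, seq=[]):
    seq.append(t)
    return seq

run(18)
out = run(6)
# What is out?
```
[18, 6]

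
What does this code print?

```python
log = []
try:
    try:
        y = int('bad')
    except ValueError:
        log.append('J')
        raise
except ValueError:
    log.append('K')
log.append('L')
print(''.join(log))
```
JKL

raise without argument re-raises current exception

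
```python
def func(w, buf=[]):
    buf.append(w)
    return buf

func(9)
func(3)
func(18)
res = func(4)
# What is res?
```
[9, 3, 18, 4]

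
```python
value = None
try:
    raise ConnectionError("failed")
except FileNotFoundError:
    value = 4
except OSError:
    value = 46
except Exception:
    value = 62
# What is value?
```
46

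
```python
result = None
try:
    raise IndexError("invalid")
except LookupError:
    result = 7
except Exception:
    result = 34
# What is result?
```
7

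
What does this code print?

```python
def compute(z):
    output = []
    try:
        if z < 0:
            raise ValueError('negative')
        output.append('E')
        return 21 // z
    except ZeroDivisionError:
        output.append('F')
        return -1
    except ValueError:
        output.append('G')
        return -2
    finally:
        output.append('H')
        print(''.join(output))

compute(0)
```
EFH

z=0 causes ZeroDivisionError, caught, finally prints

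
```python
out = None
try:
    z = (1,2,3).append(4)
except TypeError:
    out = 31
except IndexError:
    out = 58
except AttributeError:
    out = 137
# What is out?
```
137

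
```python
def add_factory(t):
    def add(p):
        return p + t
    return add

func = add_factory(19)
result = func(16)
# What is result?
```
35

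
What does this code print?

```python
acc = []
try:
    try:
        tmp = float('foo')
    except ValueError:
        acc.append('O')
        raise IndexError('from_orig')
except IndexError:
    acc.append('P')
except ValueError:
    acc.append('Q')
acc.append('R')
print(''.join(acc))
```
OPR

IndexError raised and caught, original ValueError not re-raised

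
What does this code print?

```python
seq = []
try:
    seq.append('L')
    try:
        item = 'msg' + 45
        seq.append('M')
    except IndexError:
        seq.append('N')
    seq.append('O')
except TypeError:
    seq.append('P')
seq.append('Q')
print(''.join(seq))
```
LPQ

Inner handler doesn't match, propagates to outer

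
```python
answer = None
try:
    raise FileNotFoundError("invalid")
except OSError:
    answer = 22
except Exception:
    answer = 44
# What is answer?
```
22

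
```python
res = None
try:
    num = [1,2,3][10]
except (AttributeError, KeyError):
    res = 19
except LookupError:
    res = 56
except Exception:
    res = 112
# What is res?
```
56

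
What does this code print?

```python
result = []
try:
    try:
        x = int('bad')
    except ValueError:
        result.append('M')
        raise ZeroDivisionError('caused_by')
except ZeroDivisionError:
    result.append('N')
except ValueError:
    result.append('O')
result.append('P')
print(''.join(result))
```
MNP

ZeroDivisionError raised and caught, original ValueError not re-raised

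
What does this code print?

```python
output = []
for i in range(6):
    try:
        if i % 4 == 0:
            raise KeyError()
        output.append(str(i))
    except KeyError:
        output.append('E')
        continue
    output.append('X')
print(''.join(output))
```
E1X2X3XE5X

continue in except skips rest of loop body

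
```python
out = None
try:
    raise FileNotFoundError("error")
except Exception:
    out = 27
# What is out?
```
27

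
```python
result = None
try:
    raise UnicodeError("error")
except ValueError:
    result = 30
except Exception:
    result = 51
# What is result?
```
30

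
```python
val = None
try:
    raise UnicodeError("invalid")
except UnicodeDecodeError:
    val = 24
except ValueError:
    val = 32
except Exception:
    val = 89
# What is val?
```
32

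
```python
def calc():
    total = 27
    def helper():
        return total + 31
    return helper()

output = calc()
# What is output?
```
58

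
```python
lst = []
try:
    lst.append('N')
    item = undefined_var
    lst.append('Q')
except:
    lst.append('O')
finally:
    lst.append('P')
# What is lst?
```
['N', 'O', 'P']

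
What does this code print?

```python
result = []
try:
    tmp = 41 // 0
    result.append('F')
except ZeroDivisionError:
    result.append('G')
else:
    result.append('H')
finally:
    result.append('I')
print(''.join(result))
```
GI

Exception: except runs, else skipped, finally runs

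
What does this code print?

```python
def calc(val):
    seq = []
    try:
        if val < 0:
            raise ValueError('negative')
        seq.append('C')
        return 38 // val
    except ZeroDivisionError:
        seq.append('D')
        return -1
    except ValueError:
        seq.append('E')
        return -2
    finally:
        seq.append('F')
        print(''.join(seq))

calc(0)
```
CDF

val=0 causes ZeroDivisionError, caught, finally prints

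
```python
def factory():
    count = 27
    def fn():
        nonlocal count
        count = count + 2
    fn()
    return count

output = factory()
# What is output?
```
29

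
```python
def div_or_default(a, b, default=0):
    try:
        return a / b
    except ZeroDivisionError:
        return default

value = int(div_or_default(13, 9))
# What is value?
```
1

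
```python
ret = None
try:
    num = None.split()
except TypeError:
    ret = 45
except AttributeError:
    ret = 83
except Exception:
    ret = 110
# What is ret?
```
83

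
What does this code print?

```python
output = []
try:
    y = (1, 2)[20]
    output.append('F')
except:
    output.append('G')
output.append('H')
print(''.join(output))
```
GH

Exception raised in try, caught by bare except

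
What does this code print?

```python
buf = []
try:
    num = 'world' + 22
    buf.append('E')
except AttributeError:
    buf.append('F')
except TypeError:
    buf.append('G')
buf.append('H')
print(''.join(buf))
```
GH

TypeError is caught by its specific handler, not AttributeError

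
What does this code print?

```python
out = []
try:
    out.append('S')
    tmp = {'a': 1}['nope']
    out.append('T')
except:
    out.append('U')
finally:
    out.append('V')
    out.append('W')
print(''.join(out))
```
SUVW

Code before exception runs, then except, then all of finally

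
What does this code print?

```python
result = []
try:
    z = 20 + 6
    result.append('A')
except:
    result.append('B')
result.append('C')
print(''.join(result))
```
AC

No exception, try block completes normally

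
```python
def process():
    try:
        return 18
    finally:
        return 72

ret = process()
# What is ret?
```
72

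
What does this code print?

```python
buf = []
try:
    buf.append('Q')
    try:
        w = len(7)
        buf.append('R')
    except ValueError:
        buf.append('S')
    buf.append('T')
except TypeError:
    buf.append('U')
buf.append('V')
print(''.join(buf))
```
QUV

Inner handler doesn't match, propagates to outer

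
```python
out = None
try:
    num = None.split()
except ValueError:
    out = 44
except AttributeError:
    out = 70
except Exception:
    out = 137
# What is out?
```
70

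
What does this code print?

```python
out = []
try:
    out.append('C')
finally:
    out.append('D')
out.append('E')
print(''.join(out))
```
CDE

try/finally without except, no exception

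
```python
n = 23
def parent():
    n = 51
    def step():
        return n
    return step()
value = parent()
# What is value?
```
51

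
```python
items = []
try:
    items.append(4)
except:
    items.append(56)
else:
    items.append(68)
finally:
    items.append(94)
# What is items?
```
[4, 68, 94]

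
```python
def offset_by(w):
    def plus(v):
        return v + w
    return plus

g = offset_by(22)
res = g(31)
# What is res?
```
53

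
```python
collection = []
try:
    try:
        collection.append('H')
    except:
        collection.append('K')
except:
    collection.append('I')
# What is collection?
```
['H']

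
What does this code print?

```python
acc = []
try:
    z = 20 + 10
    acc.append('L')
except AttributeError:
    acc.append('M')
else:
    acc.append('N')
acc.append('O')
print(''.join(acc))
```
LNO

else block runs when no exception occurs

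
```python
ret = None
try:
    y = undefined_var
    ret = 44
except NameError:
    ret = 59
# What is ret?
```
59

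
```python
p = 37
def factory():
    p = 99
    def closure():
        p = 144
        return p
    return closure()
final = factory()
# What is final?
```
144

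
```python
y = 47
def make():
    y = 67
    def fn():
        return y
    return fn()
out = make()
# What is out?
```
67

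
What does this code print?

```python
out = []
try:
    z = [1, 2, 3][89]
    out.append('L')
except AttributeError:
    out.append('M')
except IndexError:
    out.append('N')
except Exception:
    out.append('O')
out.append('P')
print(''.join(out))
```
NP

IndexError matches before generic Exception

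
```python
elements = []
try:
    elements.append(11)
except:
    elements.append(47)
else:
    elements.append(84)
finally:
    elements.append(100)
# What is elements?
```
[11, 84, 100]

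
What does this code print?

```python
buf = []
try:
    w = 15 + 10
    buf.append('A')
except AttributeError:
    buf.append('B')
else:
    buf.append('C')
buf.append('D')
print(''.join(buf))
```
ACD

else block runs when no exception occurs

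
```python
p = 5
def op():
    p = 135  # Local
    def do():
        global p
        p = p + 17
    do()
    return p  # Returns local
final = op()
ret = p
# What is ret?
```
22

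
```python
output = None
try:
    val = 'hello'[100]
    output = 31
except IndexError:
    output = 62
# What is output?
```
62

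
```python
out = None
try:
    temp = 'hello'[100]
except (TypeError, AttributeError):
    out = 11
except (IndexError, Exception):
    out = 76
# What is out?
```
76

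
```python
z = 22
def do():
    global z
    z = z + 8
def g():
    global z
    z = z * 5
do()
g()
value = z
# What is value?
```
150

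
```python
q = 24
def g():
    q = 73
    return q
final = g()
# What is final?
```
73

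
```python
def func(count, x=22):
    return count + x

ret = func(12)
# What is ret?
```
34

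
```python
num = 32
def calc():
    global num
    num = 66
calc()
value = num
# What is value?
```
66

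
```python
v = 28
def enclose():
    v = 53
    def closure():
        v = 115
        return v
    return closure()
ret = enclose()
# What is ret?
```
115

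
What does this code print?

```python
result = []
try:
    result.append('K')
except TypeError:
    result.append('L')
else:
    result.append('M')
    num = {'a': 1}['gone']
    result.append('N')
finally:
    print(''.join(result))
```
KM

Try succeeds, else appends 'M', KeyError in else is uncaught, finally prints before exception propagates ('N' never appended)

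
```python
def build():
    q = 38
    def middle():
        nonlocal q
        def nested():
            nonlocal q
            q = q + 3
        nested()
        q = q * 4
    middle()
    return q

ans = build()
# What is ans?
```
164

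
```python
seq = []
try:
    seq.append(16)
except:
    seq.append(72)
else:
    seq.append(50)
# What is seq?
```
[16, 50]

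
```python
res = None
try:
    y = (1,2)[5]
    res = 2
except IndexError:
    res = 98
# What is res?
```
98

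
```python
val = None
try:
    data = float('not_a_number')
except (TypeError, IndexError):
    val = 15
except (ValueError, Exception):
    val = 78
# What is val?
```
78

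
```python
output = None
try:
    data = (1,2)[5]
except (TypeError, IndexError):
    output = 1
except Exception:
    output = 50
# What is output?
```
1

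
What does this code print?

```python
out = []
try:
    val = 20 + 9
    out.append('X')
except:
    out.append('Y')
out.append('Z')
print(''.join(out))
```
XZ

No exception, try block completes normally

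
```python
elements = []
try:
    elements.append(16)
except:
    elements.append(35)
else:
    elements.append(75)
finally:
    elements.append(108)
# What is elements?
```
[16, 75, 108]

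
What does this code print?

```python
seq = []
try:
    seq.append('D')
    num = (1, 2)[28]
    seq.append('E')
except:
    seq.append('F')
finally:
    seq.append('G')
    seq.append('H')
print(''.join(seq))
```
DFGH

Code before exception runs, then except, then all of finally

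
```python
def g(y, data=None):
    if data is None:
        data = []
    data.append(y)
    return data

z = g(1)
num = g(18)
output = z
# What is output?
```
[1]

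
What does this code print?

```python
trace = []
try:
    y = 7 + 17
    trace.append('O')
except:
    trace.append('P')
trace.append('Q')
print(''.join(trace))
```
OQ

No exception, try block completes normally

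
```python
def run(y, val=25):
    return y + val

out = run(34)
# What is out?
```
59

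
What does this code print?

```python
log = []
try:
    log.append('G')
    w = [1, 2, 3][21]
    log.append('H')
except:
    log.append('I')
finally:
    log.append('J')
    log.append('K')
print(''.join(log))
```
GIJK

Code before exception runs, then except, then all of finally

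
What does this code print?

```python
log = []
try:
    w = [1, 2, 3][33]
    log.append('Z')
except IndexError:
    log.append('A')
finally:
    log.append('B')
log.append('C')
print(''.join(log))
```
ABC

finally always runs, even after exception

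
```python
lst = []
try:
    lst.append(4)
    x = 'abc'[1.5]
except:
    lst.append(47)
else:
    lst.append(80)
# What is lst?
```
[4, 47]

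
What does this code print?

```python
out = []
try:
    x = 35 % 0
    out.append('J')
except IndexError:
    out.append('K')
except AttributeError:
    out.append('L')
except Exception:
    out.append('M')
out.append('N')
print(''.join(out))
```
MN

ZeroDivisionError not specifically caught, falls to Exception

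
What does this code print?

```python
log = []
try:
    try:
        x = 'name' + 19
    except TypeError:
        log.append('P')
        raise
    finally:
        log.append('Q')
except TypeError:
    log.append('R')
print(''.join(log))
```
PQR

finally runs before re-raised exception propagates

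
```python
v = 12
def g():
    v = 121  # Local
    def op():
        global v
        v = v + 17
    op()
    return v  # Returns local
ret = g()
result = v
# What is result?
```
29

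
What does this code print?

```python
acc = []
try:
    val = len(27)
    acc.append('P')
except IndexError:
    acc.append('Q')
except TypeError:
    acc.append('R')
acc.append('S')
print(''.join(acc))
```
RS

TypeError is caught by its specific handler, not IndexError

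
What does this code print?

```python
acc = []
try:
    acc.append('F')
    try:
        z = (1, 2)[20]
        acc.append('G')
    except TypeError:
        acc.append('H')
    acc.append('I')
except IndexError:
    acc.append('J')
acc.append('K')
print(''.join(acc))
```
FJK

Inner handler doesn't match, propagates to outer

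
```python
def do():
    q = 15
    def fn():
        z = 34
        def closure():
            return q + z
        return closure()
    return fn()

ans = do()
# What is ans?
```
49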